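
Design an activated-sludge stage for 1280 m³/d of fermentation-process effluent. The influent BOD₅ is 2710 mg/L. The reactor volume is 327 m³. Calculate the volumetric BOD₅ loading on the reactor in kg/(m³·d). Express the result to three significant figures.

L_v ≈ 10.6 kg BOD₅/(m³·d)

Volumetric loading L_v = Q·S₀ / V = 1280 × 2710 g/m³ / 327.0 m³ = 10608 g/(m³·d) = 10.61 kg BOD₅/(m³·d).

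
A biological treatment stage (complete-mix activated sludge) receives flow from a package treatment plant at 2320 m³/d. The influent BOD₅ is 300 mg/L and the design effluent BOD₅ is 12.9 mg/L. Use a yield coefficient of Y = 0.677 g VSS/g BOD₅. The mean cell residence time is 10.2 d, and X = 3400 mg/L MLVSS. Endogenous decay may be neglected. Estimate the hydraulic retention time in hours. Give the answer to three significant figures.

τ ≈ 14.0 h

Biomass mass balance (decay neglected): V·X = Y·Q·(S₀ − S)·θ_c, so V = 0.677 × 2320 × (300 − 12.9) × 10.2 / 3400 = 1353 m³.
HRT = V/Q = 1353 m³ / 2320 m³·d⁻¹ = 0.5831 d × 24 = 13.99 h.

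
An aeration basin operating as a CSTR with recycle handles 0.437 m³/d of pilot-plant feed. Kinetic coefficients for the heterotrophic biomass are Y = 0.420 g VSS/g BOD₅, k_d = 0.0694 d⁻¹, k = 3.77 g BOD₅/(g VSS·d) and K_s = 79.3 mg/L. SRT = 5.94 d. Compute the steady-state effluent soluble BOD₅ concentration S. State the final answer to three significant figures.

Effluent substrate depends only on kinetics and SRT: S = K_s(1 + k_d θ_c) / [θ_c(Yk − k_d) − 1] = 79.3 × (1 + 0.0694 × 5.94) / [5.94 × (0.420 × 3.77 − 0.0694) − 1] = 112.0 / 7.993 = 14.01 mg/L.

S ≈ 14.0 mg/L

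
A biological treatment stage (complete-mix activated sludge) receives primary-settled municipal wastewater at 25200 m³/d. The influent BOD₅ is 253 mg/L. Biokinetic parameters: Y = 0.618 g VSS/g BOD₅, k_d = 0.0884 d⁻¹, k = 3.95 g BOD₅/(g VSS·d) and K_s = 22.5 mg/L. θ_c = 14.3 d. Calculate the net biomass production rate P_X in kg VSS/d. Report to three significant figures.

P_X ≈ 1730 kg VSS/d

Effluent substrate depends only on kinetics and SRT: S = K_s(1 + k_d θ_c) / [θ_c(Yk − k_d) − 1] = 22.5 × (1 + 0.0884 × 14.3) / [14.3 × (0.618 × 3.95 − 0.0884) − 1] = 50.94 / 32.64 = 1.561 mg/L.
Correct the yield for decay: Y_obs = Y/(1 + k_d θ_c) = 0.618 / (1 + 0.0884 × 14.3) = 0.618 / 2.264 = 0.2730.
Substrate removed = Q·(S₀ − S) = 25200 m³/d × (253 − 1.56) g/m³ = 6.34×10^6 g/d = 6336 kg/d.
P_X = Y_obs · Q(S₀ − S) = 0.2730 × 6336 = 1730 kg VSS/d.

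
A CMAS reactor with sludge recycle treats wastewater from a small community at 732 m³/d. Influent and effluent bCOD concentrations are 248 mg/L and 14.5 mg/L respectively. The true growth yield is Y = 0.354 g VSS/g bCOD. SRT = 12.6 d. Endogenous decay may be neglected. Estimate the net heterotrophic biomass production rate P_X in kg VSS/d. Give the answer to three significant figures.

Since k_d ≈ 0, Y_obs = Y = 0.354 g VSS/g bCOD.
Mass of bCOD removed per day: Q(S₀ − S) = 732 × 233.5 g/m³ = 170.9 kg/d.
P_X = Y_obs · Q(S₀ − S) = 0.3540 × 170.9 = 60.51 kg VSS/d.

P_X ≈ 60.5 kg VSS/d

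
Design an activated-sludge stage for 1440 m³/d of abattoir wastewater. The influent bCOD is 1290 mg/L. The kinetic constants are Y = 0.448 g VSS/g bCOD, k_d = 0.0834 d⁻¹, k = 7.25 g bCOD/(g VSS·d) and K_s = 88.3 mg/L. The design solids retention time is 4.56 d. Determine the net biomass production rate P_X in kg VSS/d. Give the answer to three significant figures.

P_X ≈ 599 kg VSS/d

From the Monod/SRT balance for a CMAS, S = K_s·(1+k_d θ_c)/[θ_c·(Y k − k_d) − 1] = 88.3 × (1 + 0.0834 × 4.56) / [4.56 × (0.448 × 7.25 − 0.0834) − 1] = 121.9 / 13.43 = 9.075 mg/L.
Y_obs = Y / (1 + k_d θ_c) = 0.448 / (1 + 0.0834 × 4.56) = 0.448 / 1.380 = 0.3246.
ΔS = 1290 − 9.07 = 1281 mg/L, so the substrate removal rate is 1440 × 1281/1000 = 1845 kg bCOD/d.
Biomass produced: P_X = Y_obs·Q·ΔS = 0.3246 × 1845 ≈ 598.7 kg VSS/d.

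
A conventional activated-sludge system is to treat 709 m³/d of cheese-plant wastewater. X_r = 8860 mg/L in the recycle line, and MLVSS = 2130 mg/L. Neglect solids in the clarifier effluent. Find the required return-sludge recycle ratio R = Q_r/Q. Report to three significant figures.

R ≈ 0.316

R = Q_r/Q = X/(X_r − X) = 2130 / (8860 − 2130) = 0.3165.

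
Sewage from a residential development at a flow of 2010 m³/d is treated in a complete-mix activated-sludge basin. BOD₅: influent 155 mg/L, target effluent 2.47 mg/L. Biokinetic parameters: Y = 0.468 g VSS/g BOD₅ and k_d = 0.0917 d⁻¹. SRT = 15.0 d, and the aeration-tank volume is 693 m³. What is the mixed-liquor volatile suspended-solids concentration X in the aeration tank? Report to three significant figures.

From V·X·(1 + k_d·θ_c) = Y·Q·(S₀ − S)·θ_c: X = 0.468 × 2010 × (155 − 2.47) × 15.0 / [693 × (1 + 0.0917 × 15.0)] = 1307 mg/L.

X ≈ 1310 mg/L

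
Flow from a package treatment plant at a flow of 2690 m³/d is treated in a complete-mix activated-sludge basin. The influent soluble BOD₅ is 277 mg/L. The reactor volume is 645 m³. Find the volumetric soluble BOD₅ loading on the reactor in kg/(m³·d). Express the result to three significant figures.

L_v ≈ 1.16 kg soluble BOD₅/(m³·d)

Applied soluble BOD₅ load per unit volume = Q·S₀/V = (2690 × 277/1000)/645.0 = 1.155 kg soluble BOD₅·m⁻³·d⁻¹.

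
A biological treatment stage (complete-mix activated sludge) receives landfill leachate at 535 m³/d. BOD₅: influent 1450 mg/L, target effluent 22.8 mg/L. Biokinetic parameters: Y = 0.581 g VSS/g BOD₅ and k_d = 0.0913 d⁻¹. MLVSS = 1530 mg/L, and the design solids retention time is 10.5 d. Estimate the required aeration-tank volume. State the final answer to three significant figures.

Rearranging the biomass balance for a CMAS with decay, V = Y·Q·ΔS·θ_c / [X·(1+k_d θ_c)] = 0.581 × 535 × (1450 − 22.8) × 10.5 / [1530 × (1 + 0.0913 × 10.5)] = 4.66×10^6 / 2997 = 1554 m³.

V ≈ 1550 m³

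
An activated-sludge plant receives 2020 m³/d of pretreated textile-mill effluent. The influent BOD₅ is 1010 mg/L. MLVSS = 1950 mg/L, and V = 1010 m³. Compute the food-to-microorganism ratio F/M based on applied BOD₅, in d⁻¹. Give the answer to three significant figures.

F/M = applied load / biomass = Q·S₀/(V·X) = 2020 × 1010 / (1010 × 1950) = 1.036 d⁻¹.

F/M ≈ 1.04 d⁻¹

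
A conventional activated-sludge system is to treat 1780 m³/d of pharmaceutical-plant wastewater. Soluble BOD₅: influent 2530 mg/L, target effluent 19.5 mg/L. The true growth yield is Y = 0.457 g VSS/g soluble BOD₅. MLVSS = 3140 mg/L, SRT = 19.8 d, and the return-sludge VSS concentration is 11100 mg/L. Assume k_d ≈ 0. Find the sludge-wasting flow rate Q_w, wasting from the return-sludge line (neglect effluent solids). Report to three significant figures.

V·X = Y·Q·ΔS·θ_c gives V = 0.457 × 1780 × (2530 − 19.5) × 19.8 / 3140 = 12878 m³.
Wasting from the return line (neglecting effluent solids): Q_w = V·X / (θ_c·X_r) = 12878 × 3140 / (19.8 × 11100) = 184.0 m³/d.

Q_w ≈ 184 m³/d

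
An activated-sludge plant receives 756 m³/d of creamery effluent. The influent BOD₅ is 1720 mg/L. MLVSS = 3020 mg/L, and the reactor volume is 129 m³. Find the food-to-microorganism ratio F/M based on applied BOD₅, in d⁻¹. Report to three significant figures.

F/M ≈ 3.34 d⁻¹

Food-to-microorganism ratio F/M = Q S₀ / (V X) = 756 × 1720 / (129.0 × 3020) = 3.338 d⁻¹.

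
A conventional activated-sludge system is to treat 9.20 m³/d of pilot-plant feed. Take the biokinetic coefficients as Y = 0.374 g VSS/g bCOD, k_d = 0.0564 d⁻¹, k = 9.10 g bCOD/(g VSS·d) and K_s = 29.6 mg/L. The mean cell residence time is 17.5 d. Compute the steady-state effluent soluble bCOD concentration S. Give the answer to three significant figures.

From the Monod/SRT balance for a CMAS, S = K_s·(1+k_d θ_c)/[θ_c·(Y k − k_d) − 1] = 29.6 × (1 + 0.0564 × 17.5) / [17.5 × (0.374 × 9.10 − 0.0564) − 1] = 58.82 / 57.57 = 1.022 mg/L.

S ≈ 1.02 mg/L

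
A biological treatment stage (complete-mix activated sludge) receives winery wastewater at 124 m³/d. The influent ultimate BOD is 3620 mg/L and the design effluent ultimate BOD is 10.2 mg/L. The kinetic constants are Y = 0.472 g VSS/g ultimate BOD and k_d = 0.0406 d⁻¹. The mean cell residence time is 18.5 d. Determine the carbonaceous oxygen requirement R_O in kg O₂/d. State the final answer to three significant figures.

R_O ≈ 276 kg O₂/d

Observed yield with endogenous decay: Y_obs = Y / (1 + k_d·θ_c) = 0.472 / (1 + 0.0406 × 18.5) = 0.472 / 1.751 = 0.2695 g VSS/g ultimate BOD.
Substrate removed = Q·(S₀ − S) = 124 m³/d × (3620 − 10.2) g/m³ = 4.48×10^5 g/d = 447.6 kg/d.
P_X = Y_obs·Q·(S₀ − S) = 0.2695 × 447.6 = 120.7 kg VSS/d.
R_O = Q·ΔS − 1.42 P_X = 447.6 − 171.3 = 276.3 kg O₂/d.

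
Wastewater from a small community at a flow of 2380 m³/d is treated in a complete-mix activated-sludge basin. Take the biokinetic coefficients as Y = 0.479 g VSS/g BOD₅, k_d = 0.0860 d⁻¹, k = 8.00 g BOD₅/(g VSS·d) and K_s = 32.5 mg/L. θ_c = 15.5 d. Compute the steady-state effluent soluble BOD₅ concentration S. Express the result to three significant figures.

S ≈ 1.33 mg/L

Effluent substrate depends only on kinetics and SRT: S = K_s(1 + k_d θ_c) / [θ_c(Yk − k_d) − 1] = 32.5 × (1 + 0.0860 × 15.5) / [15.5 × (0.479 × 8.00 − 0.0860) − 1] = 75.82 / 57.06 = 1.329 mg/L.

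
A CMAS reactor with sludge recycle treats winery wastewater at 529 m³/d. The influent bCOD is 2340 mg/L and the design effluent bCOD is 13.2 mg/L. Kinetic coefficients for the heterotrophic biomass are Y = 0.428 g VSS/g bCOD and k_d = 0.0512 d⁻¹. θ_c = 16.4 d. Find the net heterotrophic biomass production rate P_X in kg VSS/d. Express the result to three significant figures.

The observed yield is Y_obs = Y/(1 + k_d·θ_c) = 0.428 / (1 + 0.0512 × 16.4) = 0.428 / 1.840 = 0.2326 g VSS per g bCOD removed.
Substrate removed = Q·(S₀ − S) = 529 m³/d × (2340 − 13.2) g/m³ = 1.23×10^6 g/d = 1231 kg/d.
So the net sludge growth is P_X = 0.2326 × 1231 = 286.4 kg VSS/d.

P_X ≈ 286 kg VSS/d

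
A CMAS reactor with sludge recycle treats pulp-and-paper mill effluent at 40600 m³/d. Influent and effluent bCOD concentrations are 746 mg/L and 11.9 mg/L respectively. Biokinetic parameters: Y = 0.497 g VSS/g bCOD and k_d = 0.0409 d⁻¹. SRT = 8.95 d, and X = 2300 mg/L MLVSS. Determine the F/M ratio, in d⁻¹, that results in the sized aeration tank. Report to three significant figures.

From the SRT design equation V = Y Q (S₀−S) θ_c / [X (1 + k_d θ_c)] = 0.497 × 40600 × (746 − 11.9) × 8.95 / [2300 × (1 + 0.0409 × 8.95)] = 1.33×10^8 / 3142 = 42195 m³.
F/M = applied load / biomass = Q·S₀/(V·X) = 40600 × 746 / (42195 × 2300) = 0.3121 d⁻¹.

F/M ≈ 0.312 d⁻¹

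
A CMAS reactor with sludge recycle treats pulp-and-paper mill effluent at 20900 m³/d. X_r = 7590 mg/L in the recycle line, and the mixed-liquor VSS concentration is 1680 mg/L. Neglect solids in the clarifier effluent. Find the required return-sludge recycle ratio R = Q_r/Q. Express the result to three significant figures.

R ≈ 0.284

Mass balance around the secondary clarifier (neglecting effluent solids): R = X / (X_r − X) = 1680 / (7590 − 1680) = 0.2843.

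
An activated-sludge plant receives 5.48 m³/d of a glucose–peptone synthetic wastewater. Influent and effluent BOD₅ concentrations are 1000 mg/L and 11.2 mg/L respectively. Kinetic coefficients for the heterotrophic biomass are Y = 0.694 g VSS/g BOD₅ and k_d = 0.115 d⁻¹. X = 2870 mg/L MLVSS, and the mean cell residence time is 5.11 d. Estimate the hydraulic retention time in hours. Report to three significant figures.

Rearranging the biomass balance for a CMAS with decay, V = Y·Q·ΔS·θ_c / [X·(1+k_d θ_c)] = 0.694 × 5.48 × (1000 − 11.2) × 5.11 / [2870 × (1 + 0.115 × 5.11)] = 1.92×10^4 / 4557 = 4.217 m³.
HRT = V/Q = 4.217 m³ / 5.48 m³·d⁻¹ = 0.7696 d × 24 = 18.47 h.

τ ≈ 18.5 h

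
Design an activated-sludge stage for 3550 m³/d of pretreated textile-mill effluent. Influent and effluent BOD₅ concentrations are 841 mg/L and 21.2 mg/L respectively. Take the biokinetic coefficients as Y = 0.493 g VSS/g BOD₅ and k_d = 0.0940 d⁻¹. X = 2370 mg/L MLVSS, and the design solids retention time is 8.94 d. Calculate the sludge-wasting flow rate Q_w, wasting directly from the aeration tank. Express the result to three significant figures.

Steady-state biomass mass balance: V·X·(1 + k_d·θ_c) = Y·Q·(S₀ − S)·θ_c, so V = 0.493 × 3550 × (841 − 21.2) × 8.94 / [2370 × (1 + 0.0940 × 8.94)] = 1.28×10^7 / 4362 = 2941 m³.
With mixed-liquor wasting, θ_c = V/Q_w, so Q_w = V/θ_c = 2941/8.94 = 329.0 m³/d.

Q_w ≈ 329 m³/d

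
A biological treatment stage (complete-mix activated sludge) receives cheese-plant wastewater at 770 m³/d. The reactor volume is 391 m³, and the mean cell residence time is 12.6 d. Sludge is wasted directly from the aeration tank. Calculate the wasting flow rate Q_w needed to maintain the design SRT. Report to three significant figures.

For wasting at MLVSS concentration, Q_w = V/θ_c = 391.0/12.6 = 31.03 m³/d.

Q_w ≈ 31.0 m³/d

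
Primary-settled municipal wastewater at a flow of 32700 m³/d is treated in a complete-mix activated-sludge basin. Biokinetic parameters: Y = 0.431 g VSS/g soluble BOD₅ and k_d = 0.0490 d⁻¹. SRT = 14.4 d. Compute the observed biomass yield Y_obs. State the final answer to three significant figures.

The observed yield is Y_obs = Y/(1 + k_d·θ_c) = 0.431 / (1 + 0.0490 × 14.4) = 0.431 / 1.706 = 0.2527 g VSS per g soluble BOD₅ removed.

Y_obs ≈ 0.253 g VSS/g soluble BOD₅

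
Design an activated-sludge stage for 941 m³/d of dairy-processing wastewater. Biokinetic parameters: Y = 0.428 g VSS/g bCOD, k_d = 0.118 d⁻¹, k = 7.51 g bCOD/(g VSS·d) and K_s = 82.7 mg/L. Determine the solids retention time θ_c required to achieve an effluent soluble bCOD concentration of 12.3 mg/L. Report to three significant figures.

θ_c ≈ 3.35 d

Specific growth rate at S = 12.3 mg/L: μ = YkS/(K_s+S) = 0.428·7.51·12.3/(82.7+12.3) = 0.4162 d⁻¹.
θ_c = 1/(μ − k_d) = 1/(0.4162 − 0.118) = 1/0.2982 = 3.354 d.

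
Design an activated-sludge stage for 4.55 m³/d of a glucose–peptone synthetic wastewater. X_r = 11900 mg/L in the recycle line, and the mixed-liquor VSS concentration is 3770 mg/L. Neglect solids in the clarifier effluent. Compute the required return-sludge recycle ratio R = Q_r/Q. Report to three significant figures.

Solids balance on the clarifier gives (1+R)X = R·X_r, so R = X/(X_r − X) = 3770 / (11900 − 3770) = 0.4637.

R ≈ 0.464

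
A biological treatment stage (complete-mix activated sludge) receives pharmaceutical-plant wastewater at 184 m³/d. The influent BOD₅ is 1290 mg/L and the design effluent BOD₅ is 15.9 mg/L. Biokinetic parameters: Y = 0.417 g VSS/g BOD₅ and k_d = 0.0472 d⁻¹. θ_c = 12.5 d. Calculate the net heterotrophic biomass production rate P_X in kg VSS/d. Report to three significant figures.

Observed yield with endogenous decay: Y_obs = Y / (1 + k_d·θ_c) = 0.417 / (1 + 0.0472 × 12.5) = 0.417 / 1.590 = 0.2623 g VSS/g BOD₅.
Q·(S₀ − S) = 184 × (1290 − 15.9) × 10⁻³ = 234.4 kg/d removed.
Biomass produced: P_X = Y_obs·Q·ΔS = 0.2623 × 234.4 ≈ 61.48 kg VSS/d.

P_X ≈ 61.5 kg VSS/d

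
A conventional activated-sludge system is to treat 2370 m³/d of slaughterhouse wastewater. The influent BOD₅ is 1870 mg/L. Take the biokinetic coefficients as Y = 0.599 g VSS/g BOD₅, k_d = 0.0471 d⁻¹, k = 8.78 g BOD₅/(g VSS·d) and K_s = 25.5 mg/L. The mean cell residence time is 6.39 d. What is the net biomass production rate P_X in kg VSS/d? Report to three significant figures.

P_X ≈ 2040 kg VSS/d

For a completely mixed reactor with recycle the Lawrence–McCarty relation gives S = K_s·(1 + k_d·θ_c) / [θ_c·(Y·k − k_d) − 1] = 25.5 × (1 + 0.0471 × 6.39) / [6.39 × (0.599 × 8.78 − 0.0471) − 1] = 33.17 / 32.31 = 1.027 mg/L.
The observed yield is Y_obs = Y/(1 + k_d·θ_c) = 0.599 / (1 + 0.0471 × 6.39) = 0.599 / 1.301 = 0.4604 g VSS per g BOD₅ removed.
Mass of BOD₅ removed per day: Q(S₀ − S) = 2370 × 1869 g/m³ = 4429 kg/d.
Net biomass production P_X = Y_obs × Q·(S₀ − S) = 0.4604 × 4429 = 2039 kg VSS/d.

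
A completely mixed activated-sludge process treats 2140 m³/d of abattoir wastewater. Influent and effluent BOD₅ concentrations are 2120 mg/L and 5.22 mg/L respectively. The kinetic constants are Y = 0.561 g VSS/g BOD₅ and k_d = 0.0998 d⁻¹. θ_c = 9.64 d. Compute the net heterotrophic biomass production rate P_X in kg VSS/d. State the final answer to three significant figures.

Observed yield with endogenous decay: Y_obs = Y / (1 + k_d·θ_c) = 0.561 / (1 + 0.0998 × 9.64) = 0.561 / 1.962 = 0.2859 g VSS/g BOD₅.
Mass of BOD₅ removed per day: Q(S₀ − S) = 2140 × 2115 g/m³ = 4526 kg/d.
Biomass produced: P_X = Y_obs·Q·ΔS = 0.2859 × 4526 ≈ 1294 kg VSS/d.

P_X ≈ 1290 kg VSS/d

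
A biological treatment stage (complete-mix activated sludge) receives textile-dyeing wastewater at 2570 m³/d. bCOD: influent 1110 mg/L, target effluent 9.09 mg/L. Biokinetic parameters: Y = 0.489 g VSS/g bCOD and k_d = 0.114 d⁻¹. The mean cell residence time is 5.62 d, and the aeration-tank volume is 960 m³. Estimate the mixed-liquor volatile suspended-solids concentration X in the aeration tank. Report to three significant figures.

X ≈ 4940 mg/L

Solving the biomass balance for X: X = Y Q (S₀−S) θ_c / [V (1+k_d θ_c)] = 0.489 × 2570 × (1110 − 9.09) × 5.62 / [960 × (1 + 0.114 × 5.62)] = 4937 mg/L.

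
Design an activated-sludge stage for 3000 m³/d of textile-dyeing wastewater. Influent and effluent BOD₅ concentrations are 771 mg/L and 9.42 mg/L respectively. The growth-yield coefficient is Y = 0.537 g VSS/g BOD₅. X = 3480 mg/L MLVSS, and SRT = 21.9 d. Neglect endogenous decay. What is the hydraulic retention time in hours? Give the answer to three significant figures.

τ ≈ 61.8 h

Biomass mass balance (decay neglected): V·X = Y·Q·(S₀ − S)·θ_c, so V = 0.537 × 3000 × (771 − 9.42) × 21.9 / 3480 = 7721 m³.
τ = V/Q = 7721/3000 = 2.574 d, or 61.77 h.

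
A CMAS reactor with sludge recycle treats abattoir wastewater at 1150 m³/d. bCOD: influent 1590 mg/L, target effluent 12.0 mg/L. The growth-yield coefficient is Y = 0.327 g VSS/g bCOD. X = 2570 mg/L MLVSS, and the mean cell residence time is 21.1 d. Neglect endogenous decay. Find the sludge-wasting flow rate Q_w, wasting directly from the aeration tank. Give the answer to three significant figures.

Q_w ≈ 231 m³/d

V·X = Y·Q·ΔS·θ_c gives V = 0.327 × 1150 × (1590 − 12.0) × 21.1 / 2570 = 4872 m³.
For wasting at MLVSS concentration, Q_w = V/θ_c = 4872/21.1 = 230.9 m³/d.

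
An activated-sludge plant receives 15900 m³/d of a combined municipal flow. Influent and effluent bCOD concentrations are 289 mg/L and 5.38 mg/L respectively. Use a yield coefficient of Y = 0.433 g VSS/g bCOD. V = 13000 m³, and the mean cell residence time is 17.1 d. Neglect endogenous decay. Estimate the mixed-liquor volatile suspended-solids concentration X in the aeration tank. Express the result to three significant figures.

X ≈ 2570 mg/L

From V·X = Y·Q·(S₀ − S)·θ_c (decay neglected): X = 0.433 × 15900 × (289 − 5.38) × 17.1 / 13000 = 2568 mg/L.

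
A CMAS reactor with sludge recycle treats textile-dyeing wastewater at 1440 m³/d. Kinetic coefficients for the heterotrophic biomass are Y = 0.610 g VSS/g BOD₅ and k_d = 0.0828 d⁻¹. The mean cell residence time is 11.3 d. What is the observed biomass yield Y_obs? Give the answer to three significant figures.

Observed yield with endogenous decay: Y_obs = Y / (1 + k_d·θ_c) = 0.610 / (1 + 0.0828 × 11.3) = 0.610 / 1.936 = 0.3151 g VSS/g BOD₅.

Y_obs ≈ 0.315 g VSS/g BOD₅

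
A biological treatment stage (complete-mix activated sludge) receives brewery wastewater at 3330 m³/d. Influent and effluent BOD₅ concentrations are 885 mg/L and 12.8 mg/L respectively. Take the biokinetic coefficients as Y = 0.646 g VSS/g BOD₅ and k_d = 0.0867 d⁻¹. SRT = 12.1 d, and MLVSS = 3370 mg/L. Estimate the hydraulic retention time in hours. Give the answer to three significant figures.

τ ≈ 23.7 h

From the SRT design equation V = Y Q (S₀−S) θ_c / [X (1 + k_d θ_c)] = 0.646 × 3330 × (885 − 12.8) × 12.1 / [3370 × (1 + 0.0867 × 12.1)] = 2.27×10^7 / 6905 = 3288 m³.
Hydraulic retention time τ = V/Q = 3288 / 3330 = 0.9873 d = 23.70 h.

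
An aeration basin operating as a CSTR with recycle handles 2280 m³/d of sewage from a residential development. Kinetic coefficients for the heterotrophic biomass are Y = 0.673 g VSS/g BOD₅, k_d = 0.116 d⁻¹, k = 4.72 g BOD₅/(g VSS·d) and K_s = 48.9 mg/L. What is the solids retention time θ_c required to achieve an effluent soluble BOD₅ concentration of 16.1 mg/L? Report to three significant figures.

Specific growth rate at S = 16.1 mg/L: μ = YkS/(K_s+S) = 0.673·4.72·16.1/(48.9+16.1) = 0.7868 d⁻¹.
Then 1/θ_c = μ − k_d = 0.7868 − 0.116 = 0.6708 d⁻¹, giving θ_c = 1.491 d.

θ_c ≈ 1.49 d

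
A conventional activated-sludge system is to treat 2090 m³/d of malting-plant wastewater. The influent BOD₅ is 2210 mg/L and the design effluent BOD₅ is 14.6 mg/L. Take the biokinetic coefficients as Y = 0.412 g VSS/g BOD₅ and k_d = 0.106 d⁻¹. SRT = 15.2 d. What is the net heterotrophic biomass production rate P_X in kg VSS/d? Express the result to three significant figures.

P_X ≈ 724 kg VSS/d

Y_obs = Y / (1 + k_d θ_c) = 0.412 / (1 + 0.106 × 15.2) = 0.412 / 2.611 = 0.1578.
Mass of BOD₅ removed per day: Q(S₀ − S) = 2090 × 2195 g/m³ = 4588 kg/d.
So the net sludge growth is P_X = 0.1578 × 4588 = 724.0 kg VSS/d.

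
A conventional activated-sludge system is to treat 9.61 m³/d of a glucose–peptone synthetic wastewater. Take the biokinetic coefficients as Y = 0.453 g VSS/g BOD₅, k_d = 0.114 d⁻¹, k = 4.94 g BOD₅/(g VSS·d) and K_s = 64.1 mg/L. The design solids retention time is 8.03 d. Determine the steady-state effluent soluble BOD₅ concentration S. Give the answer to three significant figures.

Effluent substrate depends only on kinetics and SRT: S = K_s(1 + k_d θ_c) / [θ_c(Yk − k_d) − 1] = 64.1 × (1 + 0.114 × 8.03) / [8.03 × (0.453 × 4.94 − 0.114) − 1] = 122.8 / 16.05 = 7.648 mg/L.

S ≈ 7.65 mg/L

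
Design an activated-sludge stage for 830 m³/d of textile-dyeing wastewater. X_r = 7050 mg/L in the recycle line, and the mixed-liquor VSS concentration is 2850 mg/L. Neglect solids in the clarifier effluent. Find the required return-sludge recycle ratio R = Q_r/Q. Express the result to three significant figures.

R = Q_r/Q = X/(X_r − X) = 2850 / (7050 − 2850) = 0.6786.

R ≈ 0.679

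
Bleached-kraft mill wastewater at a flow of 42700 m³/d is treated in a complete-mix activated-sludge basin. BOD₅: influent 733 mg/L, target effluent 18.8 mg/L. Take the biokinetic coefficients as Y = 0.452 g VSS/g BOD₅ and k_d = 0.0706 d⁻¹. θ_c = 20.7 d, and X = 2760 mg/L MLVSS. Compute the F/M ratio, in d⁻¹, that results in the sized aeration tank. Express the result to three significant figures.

Rearranging the biomass balance for a CMAS with decay, V = Y·Q·ΔS·θ_c / [X·(1+k_d θ_c)] = 0.452 × 42700 × (733 − 18.8) × 20.7 / [2760 × (1 + 0.0706 × 20.7)] = 2.85×10^8 / 6794 = 42001 m³.
F/M = Q·S₀ / (V·X) = 42700 × 733 / (42001 × 2760) = 0.2700 g BOD₅·(g VSS·d)⁻¹.

F/M ≈ 0.270 d⁻¹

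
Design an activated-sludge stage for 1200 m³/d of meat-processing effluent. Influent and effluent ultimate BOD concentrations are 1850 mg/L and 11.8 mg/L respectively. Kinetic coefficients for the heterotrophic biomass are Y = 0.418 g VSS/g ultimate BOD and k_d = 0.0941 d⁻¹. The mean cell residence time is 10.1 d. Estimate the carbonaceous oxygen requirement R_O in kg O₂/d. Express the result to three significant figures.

Correct the yield for decay: Y_obs = Y/(1 + k_d θ_c) = 0.418 / (1 + 0.0941 × 10.1) = 0.418 / 1.950 = 0.2143.
ΔS = 1850 − 11.8 = 1838 mg/L, so the substrate removal rate is 1200 × 1838/1000 = 2206 kg ultimate BOD/d.
Net sludge production P_X = 0.2143 × 2206 = 472.7 kg VSS/d.
R_O = Q·(S₀ − S) − 1.42·P_X = 2206 − 1.42 × 472.7 = 1535 kg O₂/d.

R_O ≈ 1530 kg O₂/d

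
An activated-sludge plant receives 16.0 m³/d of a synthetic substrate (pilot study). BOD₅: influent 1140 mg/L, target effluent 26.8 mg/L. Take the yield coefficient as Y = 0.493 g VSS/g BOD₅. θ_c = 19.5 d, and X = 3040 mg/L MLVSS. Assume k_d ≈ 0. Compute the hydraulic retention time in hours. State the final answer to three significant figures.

Biomass mass balance (decay neglected): V·X = Y·Q·(S₀ − S)·θ_c, so V = 0.493 × 16.0 × (1140 − 26.8) × 19.5 / 3040 = 56.32 m³.
Hydraulic retention time τ = V/Q = 56.32 / 16.0 = 3.520 d = 84.49 h.

τ ≈ 84.5 h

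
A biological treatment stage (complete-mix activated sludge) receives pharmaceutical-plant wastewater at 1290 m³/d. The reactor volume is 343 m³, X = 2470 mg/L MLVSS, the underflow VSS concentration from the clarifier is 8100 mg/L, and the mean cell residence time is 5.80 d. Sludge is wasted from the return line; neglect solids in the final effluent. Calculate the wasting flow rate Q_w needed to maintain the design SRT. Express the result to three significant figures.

θ_c = V·X/(Q_w·X_r) when wasting from the recycle, so Q_w = V·X/(θ_c·X_r) = 343.0 × 2470 / (5.80 × 8100) = 18.03 m³/d.

Q_w ≈ 18.0 m³/d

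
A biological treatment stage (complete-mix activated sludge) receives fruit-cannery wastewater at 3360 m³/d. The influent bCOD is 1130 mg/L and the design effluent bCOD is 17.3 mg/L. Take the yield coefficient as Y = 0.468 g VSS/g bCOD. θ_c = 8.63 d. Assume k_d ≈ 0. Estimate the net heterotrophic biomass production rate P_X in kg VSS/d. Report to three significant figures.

No decay correction is needed, so Y_obs = Y = 0.468.
ΔS = 1130 − 17.3 = 1113 mg/L, so the substrate removal rate is 3360 × 1113/1000 = 3739 kg bCOD/d.
So the net sludge growth is P_X = 0.4680 × 3739 = 1750 kg VSS/d.

P_X ≈ 1750 kg VSS/d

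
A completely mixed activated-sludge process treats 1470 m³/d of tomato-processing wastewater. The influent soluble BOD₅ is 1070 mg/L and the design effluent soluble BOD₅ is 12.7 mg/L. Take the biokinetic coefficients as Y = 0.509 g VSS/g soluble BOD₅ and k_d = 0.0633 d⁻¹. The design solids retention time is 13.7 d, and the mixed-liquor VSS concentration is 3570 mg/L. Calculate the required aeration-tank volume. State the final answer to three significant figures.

V ≈ 1630 m³

Steady-state biomass mass balance: V·X·(1 + k_d·θ_c) = Y·Q·(S₀ − S)·θ_c, so V = 0.509 × 1470 × (1070 − 12.7) × 13.7 / [3570 × (1 + 0.0633 × 13.7)] = 1.08×10^7 / 6666 = 1626 m³.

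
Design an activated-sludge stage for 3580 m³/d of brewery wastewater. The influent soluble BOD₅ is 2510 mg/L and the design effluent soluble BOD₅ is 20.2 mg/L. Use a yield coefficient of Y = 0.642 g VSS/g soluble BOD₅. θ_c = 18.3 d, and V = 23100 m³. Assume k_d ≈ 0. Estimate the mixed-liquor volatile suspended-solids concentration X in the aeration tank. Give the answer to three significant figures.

Without decay, X = Y Q (S₀−S) θ_c / V = 0.642 × 3580 × (2510 − 20.2) × 18.3 / 23100 = 4533 mg/L.

X ≈ 4530 mg/L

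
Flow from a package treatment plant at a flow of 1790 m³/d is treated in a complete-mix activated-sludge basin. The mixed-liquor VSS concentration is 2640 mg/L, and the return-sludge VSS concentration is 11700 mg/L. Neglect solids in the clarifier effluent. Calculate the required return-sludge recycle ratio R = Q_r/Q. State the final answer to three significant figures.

Mass balance around the secondary clarifier (neglecting effluent solids): R = X / (X_r − X) = 2640 / (11700 − 2640) = 0.2914.

R ≈ 0.291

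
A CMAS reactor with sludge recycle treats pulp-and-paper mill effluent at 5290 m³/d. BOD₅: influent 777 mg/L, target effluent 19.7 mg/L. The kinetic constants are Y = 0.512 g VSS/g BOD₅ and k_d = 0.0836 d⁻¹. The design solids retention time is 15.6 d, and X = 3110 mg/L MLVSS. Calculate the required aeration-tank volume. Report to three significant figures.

V ≈ 4470 m³

Rearranging the biomass balance for a CMAS with decay, V = Y·Q·ΔS·θ_c / [X·(1+k_d θ_c)] = 0.512 × 5290 × (777 − 19.7) × 15.6 / [3110 × (1 + 0.0836 × 15.6)] = 3.2×10^7 / 7166 = 4465 m³.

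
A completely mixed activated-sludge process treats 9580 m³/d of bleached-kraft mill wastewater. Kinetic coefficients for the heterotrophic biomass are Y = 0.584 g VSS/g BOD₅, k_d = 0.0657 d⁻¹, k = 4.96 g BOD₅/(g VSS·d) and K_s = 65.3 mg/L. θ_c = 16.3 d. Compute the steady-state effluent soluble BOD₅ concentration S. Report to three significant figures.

Effluent substrate depends only on kinetics and SRT: S = K_s(1 + k_d θ_c) / [θ_c(Yk − k_d) − 1] = 65.3 × (1 + 0.0657 × 16.3) / [16.3 × (0.584 × 4.96 − 0.0657) − 1] = 135.2 / 45.14 = 2.996 mg/L.

S ≈ 3.00 mg/L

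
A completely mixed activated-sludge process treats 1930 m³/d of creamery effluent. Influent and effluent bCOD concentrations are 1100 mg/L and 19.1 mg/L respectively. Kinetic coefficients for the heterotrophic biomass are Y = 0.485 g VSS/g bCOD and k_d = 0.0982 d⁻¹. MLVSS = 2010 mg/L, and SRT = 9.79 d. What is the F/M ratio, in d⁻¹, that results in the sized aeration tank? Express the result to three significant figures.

From the SRT design equation V = Y Q (S₀−S) θ_c / [X (1 + k_d θ_c)] = 0.485 × 1930 × (1100 − 19.1) × 9.79 / [2010 × (1 + 0.0982 × 9.79)] = 9.91×10^6 / 3942 = 2513 m³.
F/M = Q·S₀ / (V·X) = 1930 × 1100 / (2513 × 2010) = 0.4204 g bCOD·(g VSS·d)⁻¹.

F/M ≈ 0.420 d⁻¹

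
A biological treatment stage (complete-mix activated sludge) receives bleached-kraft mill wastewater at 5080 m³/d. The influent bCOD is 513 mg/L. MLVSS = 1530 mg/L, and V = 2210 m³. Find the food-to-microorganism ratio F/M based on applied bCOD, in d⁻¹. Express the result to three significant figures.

F/M = Q·S₀ / (V·X) = 5080 × 513 / (2210 × 1530) = 0.7707 g bCOD·(g VSS·d)⁻¹.

F/M ≈ 0.771 d⁻¹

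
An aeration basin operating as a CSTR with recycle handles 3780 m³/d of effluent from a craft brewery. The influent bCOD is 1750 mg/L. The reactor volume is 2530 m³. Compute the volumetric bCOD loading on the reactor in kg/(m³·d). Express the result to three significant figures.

Applied bCOD load per unit volume = Q·S₀/V = (3780 × 1750/1000)/2530 = 2.615 kg bCOD·m⁻³·d⁻¹.

L_v ≈ 2.61 kg bCOD/(m³·d)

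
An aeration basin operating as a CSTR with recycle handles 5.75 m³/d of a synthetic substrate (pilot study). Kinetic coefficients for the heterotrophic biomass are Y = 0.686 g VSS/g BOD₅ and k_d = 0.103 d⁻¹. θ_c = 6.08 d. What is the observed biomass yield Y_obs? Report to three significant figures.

Observed yield with endogenous decay: Y_obs = Y / (1 + k_d·θ_c) = 0.686 / (1 + 0.103 × 6.08) = 0.686 / 1.626 = 0.4218 g VSS/g BOD₅.

Y_obs ≈ 0.422 g VSS/g BOD₅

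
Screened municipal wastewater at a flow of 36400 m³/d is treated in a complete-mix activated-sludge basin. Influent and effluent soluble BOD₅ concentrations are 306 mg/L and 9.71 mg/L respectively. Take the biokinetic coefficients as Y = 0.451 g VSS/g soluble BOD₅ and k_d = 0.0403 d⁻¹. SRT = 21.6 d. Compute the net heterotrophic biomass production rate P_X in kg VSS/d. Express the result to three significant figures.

The observed yield is Y_obs = Y/(1 + k_d·θ_c) = 0.451 / (1 + 0.0403 × 21.6) = 0.451 / 1.870 = 0.2411 g VSS per g soluble BOD₅ removed.
Substrate removed = Q·(S₀ − S) = 36400 m³/d × (306 − 9.71) g/m³ = 1.08×10^7 g/d = 10785 kg/d.
Net biomass production P_X = Y_obs × Q·(S₀ − S) = 0.2411 × 10785 = 2600 kg VSS/d.

P_X ≈ 2600 kg VSS/d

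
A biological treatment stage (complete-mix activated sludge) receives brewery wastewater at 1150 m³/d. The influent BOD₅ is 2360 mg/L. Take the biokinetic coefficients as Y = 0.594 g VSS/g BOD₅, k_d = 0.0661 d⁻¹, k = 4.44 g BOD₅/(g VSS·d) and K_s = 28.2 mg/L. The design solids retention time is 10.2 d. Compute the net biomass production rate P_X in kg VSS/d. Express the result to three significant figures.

From the Monod/SRT balance for a CMAS, S = K_s·(1+k_d θ_c)/[θ_c·(Y k − k_d) − 1] = 28.2 × (1 + 0.0661 × 10.2) / [10.2 × (0.594 × 4.44 − 0.0661) − 1] = 47.21 / 25.23 = 1.872 mg/L.
Observed yield with endogenous decay: Y_obs = Y / (1 + k_d·θ_c) = 0.594 / (1 + 0.0661 × 10.2) = 0.594 / 1.674 = 0.3548 g VSS/g BOD₅.
Q·(S₀ − S) = 1150 × (2360 − 1.87) × 10⁻³ = 2712 kg/d removed.
So the net sludge growth is P_X = 0.3548 × 2712 = 962.1 kg VSS/d.

P_X ≈ 962 kg VSS/d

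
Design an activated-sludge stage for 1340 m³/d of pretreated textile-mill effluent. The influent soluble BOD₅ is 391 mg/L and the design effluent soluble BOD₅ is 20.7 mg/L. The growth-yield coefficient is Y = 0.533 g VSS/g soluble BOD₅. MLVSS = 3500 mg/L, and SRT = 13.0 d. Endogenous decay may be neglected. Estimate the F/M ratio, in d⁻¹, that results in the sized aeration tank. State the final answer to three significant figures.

With k_d = 0 the design equation reduces to V = Y Q (S₀−S) θ_c / X = 0.533 × 1340 × (391 − 20.7) × 13.0 / 3500 = 982.3 m³.
F/M = applied load / biomass = Q·S₀/(V·X) = 1340 × 391 / (982.3 × 3500) = 0.1524 d⁻¹.

F/M ≈ 0.152 d⁻¹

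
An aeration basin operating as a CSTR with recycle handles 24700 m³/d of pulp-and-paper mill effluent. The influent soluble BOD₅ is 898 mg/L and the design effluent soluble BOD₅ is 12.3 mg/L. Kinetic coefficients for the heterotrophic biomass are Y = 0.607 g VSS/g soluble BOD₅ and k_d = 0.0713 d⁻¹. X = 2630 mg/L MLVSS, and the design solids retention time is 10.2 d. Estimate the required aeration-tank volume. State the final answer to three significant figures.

From the SRT design equation V = Y Q (S₀−S) θ_c / [X (1 + k_d θ_c)] = 0.607 × 24700 × (898 − 12.3) × 10.2 / [2630 × (1 + 0.0713 × 10.2)] = 1.35×10^8 / 4543 = 29817 m³.

V ≈ 29800 m³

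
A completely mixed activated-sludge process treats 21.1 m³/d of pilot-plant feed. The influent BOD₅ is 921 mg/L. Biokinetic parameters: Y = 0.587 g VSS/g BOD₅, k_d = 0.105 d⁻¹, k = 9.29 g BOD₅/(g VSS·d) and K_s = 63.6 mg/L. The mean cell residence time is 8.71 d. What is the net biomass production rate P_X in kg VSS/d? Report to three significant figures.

For a completely mixed reactor with recycle the Lawrence–McCarty relation gives S = K_s·(1 + k_d·θ_c) / [θ_c·(Y·k − k_d) − 1] = 63.6 × (1 + 0.105 × 8.71) / [8.71 × (0.587 × 9.29 − 0.105) − 1] = 121.8 / 45.58 = 2.671 mg/L.
Correct the yield for decay: Y_obs = Y/(1 + k_d θ_c) = 0.587 / (1 + 0.105 × 8.71) = 0.587 / 1.915 = 0.3066.
Q·(S₀ − S) = 21.1 × (921 − 2.67) × 10⁻³ = 19.38 kg/d removed.
So the net sludge growth is P_X = 0.3066 × 19.38 = 5.941 kg VSS/d.

P_X ≈ 5.94 kg VSS/d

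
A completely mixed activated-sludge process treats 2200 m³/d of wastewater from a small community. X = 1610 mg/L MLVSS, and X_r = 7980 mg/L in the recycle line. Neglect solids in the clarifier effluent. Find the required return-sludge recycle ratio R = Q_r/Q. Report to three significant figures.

Mass balance around the secondary clarifier (neglecting effluent solids): R = X / (X_r − X) = 1610 / (7980 − 1610) = 0.2527.

R ≈ 0.253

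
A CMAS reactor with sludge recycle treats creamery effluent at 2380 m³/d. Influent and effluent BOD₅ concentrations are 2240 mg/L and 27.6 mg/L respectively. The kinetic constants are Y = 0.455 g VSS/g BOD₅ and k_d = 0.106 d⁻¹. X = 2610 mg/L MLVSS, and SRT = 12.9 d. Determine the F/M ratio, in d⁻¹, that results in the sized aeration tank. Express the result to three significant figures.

From the SRT design equation V = Y Q (S₀−S) θ_c / [X (1 + k_d θ_c)] = 0.455 × 2380 × (2240 − 27.6) × 12.9 / [2610 × (1 + 0.106 × 12.9)] = 3.09×10^7 / 6179 = 5002 m³.
F/M = Q·S₀ / (V·X) = 2380 × 2240 / (5002 × 2610) = 0.4084 g BOD₅·(g VSS·d)⁻¹.

F/M ≈ 0.408 d⁻¹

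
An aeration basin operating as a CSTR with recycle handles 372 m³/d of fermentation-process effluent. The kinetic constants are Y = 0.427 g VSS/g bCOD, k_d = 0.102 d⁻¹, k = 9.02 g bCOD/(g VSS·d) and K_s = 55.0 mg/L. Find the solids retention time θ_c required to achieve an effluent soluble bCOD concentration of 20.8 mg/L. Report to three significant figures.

θ_c ≈ 1.05 d

Specific growth rate at S = 20.8 mg/L: μ = YkS/(K_s+S) = 0.427·9.02·20.8/(55.0+20.8) = 1.057 d⁻¹.
Then 1/θ_c = μ − k_d = 1.057 − 0.102 = 0.9549 d⁻¹, giving θ_c = 1.047 d.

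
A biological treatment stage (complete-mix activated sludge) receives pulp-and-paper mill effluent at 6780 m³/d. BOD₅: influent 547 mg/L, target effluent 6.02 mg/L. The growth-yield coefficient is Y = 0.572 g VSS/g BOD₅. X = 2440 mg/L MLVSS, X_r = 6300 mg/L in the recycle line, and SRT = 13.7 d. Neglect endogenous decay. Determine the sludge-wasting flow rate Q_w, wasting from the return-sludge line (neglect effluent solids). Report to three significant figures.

V·X = Y·Q·ΔS·θ_c gives V = 0.572 × 6780 × (547 − 6.02) × 13.7 / 2440 = 11780 m³.
θ_c = V·X/(Q_w·X_r) when wasting from the recycle, so Q_w = V·X/(θ_c·X_r) = 11780 × 2440 / (13.7 × 6300) = 333.0 m³/d.

Q_w ≈ 333 m³/d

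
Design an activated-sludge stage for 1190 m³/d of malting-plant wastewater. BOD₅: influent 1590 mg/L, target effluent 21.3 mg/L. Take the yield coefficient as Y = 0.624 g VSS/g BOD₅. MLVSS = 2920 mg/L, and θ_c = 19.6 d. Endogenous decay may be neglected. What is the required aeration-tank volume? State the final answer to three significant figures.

V·X = Y·Q·ΔS·θ_c gives V = 0.624 × 1190 × (1590 − 21.3) × 19.6 / 2920 = 7819 m³.

V ≈ 7820 m³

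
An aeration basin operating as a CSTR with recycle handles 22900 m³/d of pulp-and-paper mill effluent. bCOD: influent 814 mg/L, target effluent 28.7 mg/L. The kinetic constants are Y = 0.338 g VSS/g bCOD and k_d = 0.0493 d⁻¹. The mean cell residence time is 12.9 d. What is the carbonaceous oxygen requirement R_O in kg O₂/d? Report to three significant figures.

Observed yield with endogenous decay: Y_obs = Y / (1 + k_d·θ_c) = 0.338 / (1 + 0.0493 × 12.9) = 0.338 / 1.636 = 0.2066 g VSS/g bCOD.
ΔS = 814 − 28.7 = 785.3 mg/L, so the substrate removal rate is 22900 × 785.3/1000 = 17983 kg bCOD/d.
P_X = Y_obs·Q·(S₀ − S) = 0.2066 × 17983 = 3715 kg VSS/d.
Carbonaceous O₂ demand = substrate oxidised − cell-mass equivalent = 17983 − 1.42 × 3715 = 12707 kg O₂/d.

R_O ≈ 12700 kg O₂/d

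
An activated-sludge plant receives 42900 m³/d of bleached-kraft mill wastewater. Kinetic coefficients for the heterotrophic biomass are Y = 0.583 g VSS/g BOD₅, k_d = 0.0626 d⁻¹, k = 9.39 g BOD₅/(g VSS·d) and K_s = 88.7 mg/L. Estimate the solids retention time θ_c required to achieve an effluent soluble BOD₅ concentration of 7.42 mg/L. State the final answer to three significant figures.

At the target effluent, Y k S/(K_s+S) = 0.583×9.39×7.42/96.12 = 0.4226 d⁻¹.
1/θ_c = 0.4226 − 0.0626 = 0.3600 d⁻¹, so θ_c = 2.778 d.

θ_c ≈ 2.78 d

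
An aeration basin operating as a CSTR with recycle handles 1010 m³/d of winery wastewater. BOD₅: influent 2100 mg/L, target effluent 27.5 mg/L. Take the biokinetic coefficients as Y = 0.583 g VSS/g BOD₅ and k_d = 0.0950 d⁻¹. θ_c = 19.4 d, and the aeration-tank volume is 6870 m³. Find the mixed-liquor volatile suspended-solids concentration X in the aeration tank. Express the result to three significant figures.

X = Y·Q·ΔS·θ_c / [V·(1 + k_d θ_c)] = 0.583 × 1010 × (2100 − 27.5) × 19.4 / [6870 × (1 + 0.0950 × 19.4)] = 1212 mg/L.

X ≈ 1210 mg/L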